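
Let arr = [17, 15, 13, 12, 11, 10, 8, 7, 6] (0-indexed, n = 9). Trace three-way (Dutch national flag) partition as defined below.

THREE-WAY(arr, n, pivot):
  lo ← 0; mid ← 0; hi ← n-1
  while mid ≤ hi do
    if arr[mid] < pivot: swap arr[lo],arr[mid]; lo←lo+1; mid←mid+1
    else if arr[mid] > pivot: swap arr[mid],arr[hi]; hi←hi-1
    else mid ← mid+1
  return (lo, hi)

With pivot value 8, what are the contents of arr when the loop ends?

[6, 7, 8, 11, 10, 12, 13, 15, 17]

lo=0 mid=0 hi=8
17>8: swap(0,8), hi=7 ⇒ [6, 15, 13, 12, 11, 10, 8, 7, 17]
6<8: swap(0,0), lo=1 mid=1 ⇒ [6, 15, 13, 12, 11, 10, 8, 7, 17]
15>8: swap(1,7), hi=6 ⇒ [6, 7, 13, 12, 11, 10, 8, 15, 17]
7<8: swap(1,1), lo=2 mid=2 ⇒ [6, 7, 13, 12, 11, 10, 8, 15, 17]
13>8: swap(2,6), hi=5 ⇒ [6, 7, 8, 12, 11, 10, 13, 15, 17]
8=8: mid=3
12>8: swap(3,5), hi=4 ⇒ [6, 7, 8, 10, 11, 12, 13, 15, 17]
10>8: swap(3,4), hi=3 ⇒ [6, 7, 8, 11, 10, 12, 13, 15, 17]
11>8: swap(3,3), hi=2 ⇒ [6, 7, 8, 11, 10, 12, 13, 15, 17]
done. lo=2 hi=2; arr=[6, 7, 8, 11, 10, 12, 13, 15, 17]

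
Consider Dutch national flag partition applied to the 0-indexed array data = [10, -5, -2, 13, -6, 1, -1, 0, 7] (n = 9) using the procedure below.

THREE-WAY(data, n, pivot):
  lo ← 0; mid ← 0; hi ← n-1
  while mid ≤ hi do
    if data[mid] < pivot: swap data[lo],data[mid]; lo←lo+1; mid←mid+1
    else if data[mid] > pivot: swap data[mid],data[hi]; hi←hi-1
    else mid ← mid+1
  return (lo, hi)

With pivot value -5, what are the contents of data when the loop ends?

lo=0 mid=0 hi=8
10>-5: swap(0,8), hi=7 ⇒ [7, -5, -2, 13, -6, 1, -1, 0, 10]
7>-5: swap(0,7), hi=6 ⇒ [0, -5, -2, 13, -6, 1, -1, 7, 10]
0>-5: swap(0,6), hi=5 ⇒ [-1, -5, -2, 13, -6, 1, 0, 7, 10]
-1>-5: swap(0,5), hi=4 ⇒ [1, -5, -2, 13, -6, -1, 0, 7, 10]
1>-5: swap(0,4), hi=3 ⇒ [-6, -5, -2, 13, 1, -1, 0, 7, 10]
-6<-5: swap(0,0), lo=1 mid=1 ⇒ [-6, -5, -2, 13, 1, -1, 0, 7, 10]
-5=-5: mid=2
-2>-5: swap(2,3), hi=2 ⇒ [-6, -5, 13, -2, 1, -1, 0, 7, 10]
13>-5: swap(2,2), hi=1 ⇒ [-6, -5, 13, -2, 1, -1, 0, 7, 10]
done. lo=1 hi=1; data=[-6, -5, 13, -2, 1, -1, 0, 7, 10]

[-6, -5, 13, -2, 1, -1, 0, 7, 10]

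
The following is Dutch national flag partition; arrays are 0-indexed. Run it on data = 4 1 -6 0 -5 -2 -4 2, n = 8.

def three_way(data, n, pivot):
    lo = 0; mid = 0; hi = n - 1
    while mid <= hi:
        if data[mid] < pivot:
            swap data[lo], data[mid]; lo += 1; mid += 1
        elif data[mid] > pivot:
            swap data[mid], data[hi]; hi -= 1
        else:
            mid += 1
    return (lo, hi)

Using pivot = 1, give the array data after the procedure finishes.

-4 -6 0 -5 -2 1 2 4

lo=0 mid=0 hi=7
4>1: swap(0,7), hi=6 ⇒ 2 1 -6 0 -5 -2 -4 4
2>1: swap(0,6), hi=5 ⇒ -4 1 -6 0 -5 -2 2 4
-4<1: swap(0,0), lo=1 mid=1 ⇒ -4 1 -6 0 -5 -2 2 4
1=1: mid=2
-6<1: swap(1,2), lo=2 mid=3 ⇒ -4 -6 1 0 -5 -2 2 4
0<1: swap(2,3), lo=3 mid=4 ⇒ -4 -6 0 1 -5 -2 2 4
-5<1: swap(3,4), lo=4 mid=5 ⇒ -4 -6 0 -5 1 -2 2 4
-2<1: swap(4,5), lo=5 mid=6 ⇒ -4 -6 0 -5 -2 1 2 4
done. lo=5 hi=5; data=-4 -6 0 -5 -2 1 2 4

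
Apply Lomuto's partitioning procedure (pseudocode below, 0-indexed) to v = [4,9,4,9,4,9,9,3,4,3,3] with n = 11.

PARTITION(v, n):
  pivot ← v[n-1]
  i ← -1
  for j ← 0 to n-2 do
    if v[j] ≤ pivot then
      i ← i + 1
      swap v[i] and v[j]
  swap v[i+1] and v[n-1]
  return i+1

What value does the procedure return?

2

pivot=3, i=-1
j=0: 4>3, skip
j=1: 9>3, skip
j=2: 4>3, skip
j=3: 9>3, skip
j=4: 4>3, skip
j=5: 9>3, skip
j=6: 9>3, skip
j=7: 3≤3, i=0, swap(0,7) ⇒ [3,9,4,9,4,9,9,4,4,3,3]
j=8: 4>3, skip
j=9: 3≤3, i=1, swap(1,9) ⇒ [3,3,4,9,4,9,9,4,4,9,3]
swap(2,10) ⇒ [3,3,3,9,4,9,9,4,4,9,4]; return 2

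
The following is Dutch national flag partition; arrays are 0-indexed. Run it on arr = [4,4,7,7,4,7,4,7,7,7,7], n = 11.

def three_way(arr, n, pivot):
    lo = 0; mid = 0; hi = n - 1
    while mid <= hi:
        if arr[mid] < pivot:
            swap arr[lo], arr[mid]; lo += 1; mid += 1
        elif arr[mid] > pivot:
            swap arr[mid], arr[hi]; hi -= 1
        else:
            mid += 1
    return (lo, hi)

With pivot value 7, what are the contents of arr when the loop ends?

[4,4,4,4,7,7,7,7,7,7,7]

pivot = 7; lo=0, mid=0, hi=10
arr[mid]=4<7: swap arr[0],arr[0]; lo=1,mid=1 → [4,4,7,7,4,7,4,7,7,7,7]
arr[mid]=4<7: swap arr[1],arr[1]; lo=2,mid=2 → [4,4,7,7,4,7,4,7,7,7,7]
arr[mid]=7=7: mid=3
arr[mid]=7=7: mid=4
arr[mid]=4<7: swap arr[2],arr[4]; lo=3,mid=5 → [4,4,4,7,7,7,4,7,7,7,7]
arr[mid]=7=7: mid=6
arr[mid]=4<7: swap arr[3],arr[6]; lo=4,mid=7 → [4,4,4,4,7,7,7,7,7,7,7]
arr[mid]=7=7: mid=8
arr[mid]=7=7: mid=9
arr[mid]=7=7: mid=10
arr[mid]=7=7: mid=11
end: lo=4, hi=10; arr = [4,4,4,4,7,7,7,7,7,7,7]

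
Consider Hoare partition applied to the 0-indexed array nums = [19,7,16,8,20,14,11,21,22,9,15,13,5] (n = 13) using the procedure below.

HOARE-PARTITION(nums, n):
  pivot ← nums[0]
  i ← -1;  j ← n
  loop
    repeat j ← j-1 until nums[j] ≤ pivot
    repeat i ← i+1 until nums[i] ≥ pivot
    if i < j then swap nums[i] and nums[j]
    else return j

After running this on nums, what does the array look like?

[5,7,16,8,13,14,11,15,9,22,21,20,19]

pivot=19
j stops at 12 (5), i stops at 0 (19); swap ⇒ [5,7,16,8,20,14,11,21,22,9,15,13,19]
j stops at 11 (13), i stops at 4 (20); swap ⇒ [5,7,16,8,13,14,11,21,22,9,15,20,19]
j stops at 10 (15), i stops at 7 (21); swap ⇒ [5,7,16,8,13,14,11,15,22,9,21,20,19]
j stops at 9 (9), i stops at 8 (22); swap ⇒ [5,7,16,8,13,14,11,15,9,22,21,20,19]
j stops at 8, i stops at 9; i≥j ⇒ return 8. nums=[5,7,16,8,13,14,11,15,9,22,21,20,19]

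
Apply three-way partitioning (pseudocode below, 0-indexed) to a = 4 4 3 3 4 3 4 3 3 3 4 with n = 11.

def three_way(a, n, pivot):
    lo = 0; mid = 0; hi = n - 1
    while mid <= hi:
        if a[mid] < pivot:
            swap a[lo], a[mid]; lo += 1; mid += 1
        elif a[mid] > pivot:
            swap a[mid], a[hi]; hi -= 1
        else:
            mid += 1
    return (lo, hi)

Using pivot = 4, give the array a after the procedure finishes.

pivot = 4; lo=0, mid=0, hi=10
a[mid]=4=4: mid=1
a[mid]=4=4: mid=2
a[mid]=3<4: swap a[0],a[2]; lo=1,mid=3 → 3 4 4 3 4 3 4 3 3 3 4
a[mid]=3<4: swap a[1],a[3]; lo=2,mid=4 → 3 3 4 4 4 3 4 3 3 3 4
a[mid]=4=4: mid=5
a[mid]=3<4: swap a[2],a[5]; lo=3,mid=6 → 3 3 3 4 4 4 4 3 3 3 4
a[mid]=4=4: mid=7
a[mid]=3<4: swap a[3],a[7]; lo=4,mid=8 → 3 3 3 3 4 4 4 4 3 3 4
a[mid]=3<4: swap a[4],a[8]; lo=5,mid=9 → 3 3 3 3 3 4 4 4 4 3 4
a[mid]=3<4: swap a[5],a[9]; lo=6,mid=10 → 3 3 3 3 3 3 4 4 4 4 4
a[mid]=4=4: mid=11
end: lo=6, hi=10; a = 3 3 3 3 3 3 4 4 4 4 4

3 3 3 3 3 3 4 4 4 4 4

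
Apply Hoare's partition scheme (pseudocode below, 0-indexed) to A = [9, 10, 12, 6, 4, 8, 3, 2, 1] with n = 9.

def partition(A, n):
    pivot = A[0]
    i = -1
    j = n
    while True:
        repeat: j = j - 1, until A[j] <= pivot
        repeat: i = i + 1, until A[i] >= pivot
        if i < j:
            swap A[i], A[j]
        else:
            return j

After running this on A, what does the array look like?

pivot = A[0] = 9; i = -1, j = 9
j→8 (A[8]=1≤9), i→0 (A[0]=9≥9); i<j, swap → [1, 10, 12, 6, 4, 8, 3, 2, 9]
j→7 (A[7]=2≤9), i→1 (A[1]=10≥9); i<j, swap → [1, 2, 12, 6, 4, 8, 3, 10, 9]
j→6 (A[6]=3≤9), i→2 (A[2]=12≥9); i<j, swap → [1, 2, 3, 6, 4, 8, 12, 10, 9]
j→5, i→6; i≥j, return j=5. A = [1, 2, 3, 6, 4, 8, 12, 10, 9]

[1, 2, 3, 6, 4, 8, 12, 10, 9]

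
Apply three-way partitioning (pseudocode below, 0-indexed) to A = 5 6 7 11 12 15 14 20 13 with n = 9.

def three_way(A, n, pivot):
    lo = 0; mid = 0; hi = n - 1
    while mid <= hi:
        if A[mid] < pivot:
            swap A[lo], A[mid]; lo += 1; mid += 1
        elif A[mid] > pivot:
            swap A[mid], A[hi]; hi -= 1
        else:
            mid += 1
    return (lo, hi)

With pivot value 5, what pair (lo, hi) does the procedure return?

lo=0 mid=0 hi=8
5=5: mid=1
6>5: swap(1,8), hi=7 ⇒ 5 13 7 11 12 15 14 20 6
13>5: swap(1,7), hi=6 ⇒ 5 20 7 11 12 15 14 13 6
20>5: swap(1,6), hi=5 ⇒ 5 14 7 11 12 15 20 13 6
14>5: swap(1,5), hi=4 ⇒ 5 15 7 11 12 14 20 13 6
15>5: swap(1,4), hi=3 ⇒ 5 12 7 11 15 14 20 13 6
12>5: swap(1,3), hi=2 ⇒ 5 11 7 12 15 14 20 13 6
11>5: swap(1,2), hi=1 ⇒ 5 7 11 12 15 14 20 13 6
7>5: swap(1,1), hi=0 ⇒ 5 7 11 12 15 14 20 13 6
done. lo=0 hi=0; A=5 7 11 12 15 14 20 13 6

(0, 0)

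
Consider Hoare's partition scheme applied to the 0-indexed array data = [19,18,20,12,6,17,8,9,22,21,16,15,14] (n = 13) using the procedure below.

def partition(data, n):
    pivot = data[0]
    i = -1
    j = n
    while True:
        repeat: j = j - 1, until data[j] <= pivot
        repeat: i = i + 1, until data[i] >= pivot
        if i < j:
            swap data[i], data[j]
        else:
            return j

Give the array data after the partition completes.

pivot=19
j stops at 12 (14), i stops at 0 (19); swap ⇒ [14,18,20,12,6,17,8,9,22,21,16,15,19]
j stops at 11 (15), i stops at 2 (20); swap ⇒ [14,18,15,12,6,17,8,9,22,21,16,20,19]
j stops at 10 (16), i stops at 8 (22); swap ⇒ [14,18,15,12,6,17,8,9,16,21,22,20,19]
j stops at 8, i stops at 9; i≥j ⇒ return 8. data=[14,18,15,12,6,17,8,9,16,21,22,20,19]

[14,18,15,12,6,17,8,9,16,21,22,20,19]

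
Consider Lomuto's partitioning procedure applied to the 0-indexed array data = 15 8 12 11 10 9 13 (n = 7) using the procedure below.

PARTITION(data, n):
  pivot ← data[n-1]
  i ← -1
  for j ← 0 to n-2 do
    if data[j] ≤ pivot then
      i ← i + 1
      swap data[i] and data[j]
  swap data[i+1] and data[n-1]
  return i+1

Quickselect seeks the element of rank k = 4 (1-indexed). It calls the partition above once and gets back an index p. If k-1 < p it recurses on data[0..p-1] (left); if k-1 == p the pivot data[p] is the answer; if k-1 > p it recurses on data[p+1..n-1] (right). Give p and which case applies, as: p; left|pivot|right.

5; left

pivot=13, i=-1
j=0: 15>13, skip
j=1: 8≤13, i=0, swap(0,1) ⇒ 8 15 12 11 10 9 13
j=2: 12≤13, i=1, swap(1,2) ⇒ 8 12 15 11 10 9 13
j=3: 11≤13, i=2, swap(2,3) ⇒ 8 12 11 15 10 9 13
j=4: 10≤13, i=3, swap(3,4) ⇒ 8 12 11 10 15 9 13
j=5: 9≤13, i=4, swap(4,5) ⇒ 8 12 11 10 9 15 13
swap(5,6) ⇒ 8 12 11 10 9 13 15; return 5
p = 5; k-1 = 3 < 5 ⇒ left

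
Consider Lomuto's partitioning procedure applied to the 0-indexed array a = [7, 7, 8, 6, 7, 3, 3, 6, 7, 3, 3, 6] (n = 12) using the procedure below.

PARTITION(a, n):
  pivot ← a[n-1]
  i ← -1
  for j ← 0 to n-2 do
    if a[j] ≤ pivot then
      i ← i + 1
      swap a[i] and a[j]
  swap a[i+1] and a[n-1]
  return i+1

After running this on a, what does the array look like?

[6, 3, 3, 6, 3, 3, 6, 7, 7, 7, 7, 8]

pivot=6, i=-1
j=0: 7>6, skip
j=1: 7>6, skip
j=2: 8>6, skip
j=3: 6≤6, i=0, swap(0,3) ⇒ [6, 7, 8, 7, 7, 3, 3, 6, 7, 3, 3, 6]
j=4: 7>6, skip
j=5: 3≤6, i=1, swap(1,5) ⇒ [6, 3, 8, 7, 7, 7, 3, 6, 7, 3, 3, 6]
j=6: 3≤6, i=2, swap(2,6) ⇒ [6, 3, 3, 7, 7, 7, 8, 6, 7, 3, 3, 6]
j=7: 6≤6, i=3, swap(3,7) ⇒ [6, 3, 3, 6, 7, 7, 8, 7, 7, 3, 3, 6]
j=8: 7>6, skip
j=9: 3≤6, i=4, swap(4,9) ⇒ [6, 3, 3, 6, 3, 7, 8, 7, 7, 7, 3, 6]
j=10: 3≤6, i=5, swap(5,10) ⇒ [6, 3, 3, 6, 3, 3, 8, 7, 7, 7, 7, 6]
swap(6,11) ⇒ [6, 3, 3, 6, 3, 3, 6, 7, 7, 7, 7, 8]; return 6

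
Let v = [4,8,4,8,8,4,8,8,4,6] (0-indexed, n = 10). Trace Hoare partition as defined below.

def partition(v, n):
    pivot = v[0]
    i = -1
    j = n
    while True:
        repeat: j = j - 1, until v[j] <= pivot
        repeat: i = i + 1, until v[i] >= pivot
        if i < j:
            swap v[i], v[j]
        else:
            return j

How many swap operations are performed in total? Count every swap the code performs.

2

pivot = v[0] = 4; i = -1, j = 10
j→8 (v[8]=4≤4), i→0 (v[0]=4≥4); i<j, swap → [4,8,4,8,8,4,8,8,4,6]
j→5 (v[5]=4≤4), i→1 (v[1]=8≥4); i<j, swap → [4,4,4,8,8,8,8,8,4,6]
j→2, i→2; i≥j, return j=2. v = [4,4,4,8,8,8,8,8,4,6]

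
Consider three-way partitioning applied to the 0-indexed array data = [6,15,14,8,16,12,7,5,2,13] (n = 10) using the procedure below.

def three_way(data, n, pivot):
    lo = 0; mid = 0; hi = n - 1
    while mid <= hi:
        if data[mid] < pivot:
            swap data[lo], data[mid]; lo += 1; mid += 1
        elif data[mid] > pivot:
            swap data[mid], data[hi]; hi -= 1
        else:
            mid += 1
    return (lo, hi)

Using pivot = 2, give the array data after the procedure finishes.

lo=0 mid=0 hi=9
6>2: swap(0,9), hi=8 ⇒ [13,15,14,8,16,12,7,5,2,6]
13>2: swap(0,8), hi=7 ⇒ [2,15,14,8,16,12,7,5,13,6]
2=2: mid=1
15>2: swap(1,7), hi=6 ⇒ [2,5,14,8,16,12,7,15,13,6]
5>2: swap(1,6), hi=5 ⇒ [2,7,14,8,16,12,5,15,13,6]
7>2: swap(1,5), hi=4 ⇒ [2,12,14,8,16,7,5,15,13,6]
12>2: swap(1,4), hi=3 ⇒ [2,16,14,8,12,7,5,15,13,6]
16>2: swap(1,3), hi=2 ⇒ [2,8,14,16,12,7,5,15,13,6]
8>2: swap(1,2), hi=1 ⇒ [2,14,8,16,12,7,5,15,13,6]
14>2: swap(1,1), hi=0 ⇒ [2,14,8,16,12,7,5,15,13,6]
done. lo=0 hi=0; data=[2,14,8,16,12,7,5,15,13,6]

[2,14,8,16,12,7,5,15,13,6]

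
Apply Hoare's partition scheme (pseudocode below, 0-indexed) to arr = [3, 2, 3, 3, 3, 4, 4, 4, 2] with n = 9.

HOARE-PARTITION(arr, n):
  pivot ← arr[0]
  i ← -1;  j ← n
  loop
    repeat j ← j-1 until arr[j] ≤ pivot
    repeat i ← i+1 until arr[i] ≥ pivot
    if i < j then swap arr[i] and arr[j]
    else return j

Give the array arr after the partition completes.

pivot = arr[0] = 3; i = -1, j = 9
j→8 (arr[8]=2≤3), i→0 (arr[0]=3≥3); i<j, swap → [2, 2, 3, 3, 3, 4, 4, 4, 3]
j→4 (arr[4]=3≤3), i→2 (arr[2]=3≥3); i<j, swap → [2, 2, 3, 3, 3, 4, 4, 4, 3]
j→3, i→3; i≥j, return j=3. arr = [2, 2, 3, 3, 3, 4, 4, 4, 3]

[2, 2, 3, 3, 3, 4, 4, 4, 3]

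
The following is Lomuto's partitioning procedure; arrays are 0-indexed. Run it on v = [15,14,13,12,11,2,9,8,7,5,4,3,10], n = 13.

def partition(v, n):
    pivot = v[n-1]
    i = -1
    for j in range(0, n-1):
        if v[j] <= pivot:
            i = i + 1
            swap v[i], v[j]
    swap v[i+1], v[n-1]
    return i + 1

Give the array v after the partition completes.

pivot=10, i=-1
j=0: 15>10, skip
j=1: 14>10, skip
j=2: 13>10, skip
j=3: 12>10, skip
j=4: 11>10, skip
j=5: 2≤10, i=0, swap(0,5) ⇒ [2,14,13,12,11,15,9,8,7,5,4,3,10]
j=6: 9≤10, i=1, swap(1,6) ⇒ [2,9,13,12,11,15,14,8,7,5,4,3,10]
j=7: 8≤10, i=2, swap(2,7) ⇒ [2,9,8,12,11,15,14,13,7,5,4,3,10]
j=8: 7≤10, i=3, swap(3,8) ⇒ [2,9,8,7,11,15,14,13,12,5,4,3,10]
j=9: 5≤10, i=4, swap(4,9) ⇒ [2,9,8,7,5,15,14,13,12,11,4,3,10]
j=10: 4≤10, i=5, swap(5,10) ⇒ [2,9,8,7,5,4,14,13,12,11,15,3,10]
j=11: 3≤10, i=6, swap(6,11) ⇒ [2,9,8,7,5,4,3,13,12,11,15,14,10]
swap(7,12) ⇒ [2,9,8,7,5,4,3,10,12,11,15,14,13]; return 7

[2,9,8,7,5,4,3,10,12,11,15,14,13]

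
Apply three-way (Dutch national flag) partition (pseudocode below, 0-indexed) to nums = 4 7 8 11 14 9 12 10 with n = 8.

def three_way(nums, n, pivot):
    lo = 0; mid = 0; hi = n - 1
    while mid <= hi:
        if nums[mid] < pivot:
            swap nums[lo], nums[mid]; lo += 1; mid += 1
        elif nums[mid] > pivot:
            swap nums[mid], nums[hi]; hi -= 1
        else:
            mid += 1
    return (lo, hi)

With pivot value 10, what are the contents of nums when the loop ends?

4 7 8 9 10 12 14 11

lo=0 mid=0 hi=7
4<10: swap(0,0), lo=1 mid=1 ⇒ 4 7 8 11 14 9 12 10
7<10: swap(1,1), lo=2 mid=2 ⇒ 4 7 8 11 14 9 12 10
8<10: swap(2,2), lo=3 mid=3 ⇒ 4 7 8 11 14 9 12 10
11>10: swap(3,7), hi=6 ⇒ 4 7 8 10 14 9 12 11
10=10: mid=4
14>10: swap(4,6), hi=5 ⇒ 4 7 8 10 12 9 14 11
12>10: swap(4,5), hi=4 ⇒ 4 7 8 10 9 12 14 11
9<10: swap(3,4), lo=4 mid=5 ⇒ 4 7 8 9 10 12 14 11
done. lo=4 hi=4; nums=4 7 8 9 10 12 14 11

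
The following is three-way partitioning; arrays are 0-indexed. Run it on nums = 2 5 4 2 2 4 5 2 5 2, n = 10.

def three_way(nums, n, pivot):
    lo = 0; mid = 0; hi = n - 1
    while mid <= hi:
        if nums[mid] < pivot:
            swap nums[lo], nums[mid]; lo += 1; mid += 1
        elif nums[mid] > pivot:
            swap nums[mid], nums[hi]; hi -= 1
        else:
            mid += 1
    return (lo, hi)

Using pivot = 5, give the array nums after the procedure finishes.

pivot = 5; lo=0, mid=0, hi=9
nums[mid]=2<5: swap nums[0],nums[0]; lo=1,mid=1 → 2 5 4 2 2 4 5 2 5 2
nums[mid]=5=5: mid=2
nums[mid]=4<5: swap nums[1],nums[2]; lo=2,mid=3 → 2 4 5 2 2 4 5 2 5 2
nums[mid]=2<5: swap nums[2],nums[3]; lo=3,mid=4 → 2 4 2 5 2 4 5 2 5 2
nums[mid]=2<5: swap nums[3],nums[4]; lo=4,mid=5 → 2 4 2 2 5 4 5 2 5 2
nums[mid]=4<5: swap nums[4],nums[5]; lo=5,mid=6 → 2 4 2 2 4 5 5 2 5 2
nums[mid]=5=5: mid=7
nums[mid]=2<5: swap nums[5],nums[7]; lo=6,mid=8 → 2 4 2 2 4 2 5 5 5 2
nums[mid]=5=5: mid=9
nums[mid]=2<5: swap nums[6],nums[9]; lo=7,mid=10 → 2 4 2 2 4 2 2 5 5 5
end: lo=7, hi=9; nums = 2 4 2 2 4 2 2 5 5 5

2 4 2 2 4 2 2 5 5 5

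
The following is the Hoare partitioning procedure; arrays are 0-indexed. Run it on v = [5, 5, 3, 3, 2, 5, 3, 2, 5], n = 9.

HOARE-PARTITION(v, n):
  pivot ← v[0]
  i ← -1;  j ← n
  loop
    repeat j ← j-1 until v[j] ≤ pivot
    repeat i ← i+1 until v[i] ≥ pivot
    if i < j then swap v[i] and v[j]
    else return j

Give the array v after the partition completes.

pivot=5
j stops at 8 (5), i stops at 0 (5); swap ⇒ [5, 5, 3, 3, 2, 5, 3, 2, 5]
j stops at 7 (2), i stops at 1 (5); swap ⇒ [5, 2, 3, 3, 2, 5, 3, 5, 5]
j stops at 6 (3), i stops at 5 (5); swap ⇒ [5, 2, 3, 3, 2, 3, 5, 5, 5]
j stops at 5, i stops at 6; i≥j ⇒ return 5. v=[5, 2, 3, 3, 2, 3, 5, 5, 5]

[5, 2, 3, 3, 2, 3, 5, 5, 5]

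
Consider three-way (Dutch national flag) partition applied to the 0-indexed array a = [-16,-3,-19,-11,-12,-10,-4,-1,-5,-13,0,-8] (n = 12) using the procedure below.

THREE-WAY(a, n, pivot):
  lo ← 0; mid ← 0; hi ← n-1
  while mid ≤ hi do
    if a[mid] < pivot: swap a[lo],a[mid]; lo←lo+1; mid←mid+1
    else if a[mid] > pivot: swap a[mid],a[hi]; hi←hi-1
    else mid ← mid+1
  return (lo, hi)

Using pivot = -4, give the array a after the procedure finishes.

[-16,-8,-19,-11,-12,-10,-13,-5,-4,0,-1,-3]

lo=0 mid=0 hi=11
-16<-4: swap(0,0), lo=1 mid=1 ⇒ [-16,-3,-19,-11,-12,-10,-4,-1,-5,-13,0,-8]
-3>-4: swap(1,11), hi=10 ⇒ [-16,-8,-19,-11,-12,-10,-4,-1,-5,-13,0,-3]
-8<-4: swap(1,1), lo=2 mid=2 ⇒ [-16,-8,-19,-11,-12,-10,-4,-1,-5,-13,0,-3]
-19<-4: swap(2,2), lo=3 mid=3 ⇒ [-16,-8,-19,-11,-12,-10,-4,-1,-5,-13,0,-3]
-11<-4: swap(3,3), lo=4 mid=4 ⇒ [-16,-8,-19,-11,-12,-10,-4,-1,-5,-13,0,-3]
-12<-4: swap(4,4), lo=5 mid=5 ⇒ [-16,-8,-19,-11,-12,-10,-4,-1,-5,-13,0,-3]
-10<-4: swap(5,5), lo=6 mid=6 ⇒ [-16,-8,-19,-11,-12,-10,-4,-1,-5,-13,0,-3]
-4=-4: mid=7
-1>-4: swap(7,10), hi=9 ⇒ [-16,-8,-19,-11,-12,-10,-4,0,-5,-13,-1,-3]
0>-4: swap(7,9), hi=8 ⇒ [-16,-8,-19,-11,-12,-10,-4,-13,-5,0,-1,-3]
-13<-4: swap(6,7), lo=7 mid=8 ⇒ [-16,-8,-19,-11,-12,-10,-13,-4,-5,0,-1,-3]
-5<-4: swap(7,8), lo=8 mid=9 ⇒ [-16,-8,-19,-11,-12,-10,-13,-5,-4,0,-1,-3]
done. lo=8 hi=8; a=[-16,-8,-19,-11,-12,-10,-13,-5,-4,0,-1,-3]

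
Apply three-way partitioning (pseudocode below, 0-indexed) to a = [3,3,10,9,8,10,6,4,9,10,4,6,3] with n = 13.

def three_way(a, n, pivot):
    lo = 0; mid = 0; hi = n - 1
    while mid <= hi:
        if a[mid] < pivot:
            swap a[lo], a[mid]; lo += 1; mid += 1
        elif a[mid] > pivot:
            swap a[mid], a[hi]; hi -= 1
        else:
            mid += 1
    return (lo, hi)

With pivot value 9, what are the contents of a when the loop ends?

lo=0 mid=0 hi=12
3<9: swap(0,0), lo=1 mid=1 ⇒ [3,3,10,9,8,10,6,4,9,10,4,6,3]
3<9: swap(1,1), lo=2 mid=2 ⇒ [3,3,10,9,8,10,6,4,9,10,4,6,3]
10>9: swap(2,12), hi=11 ⇒ [3,3,3,9,8,10,6,4,9,10,4,6,10]
3<9: swap(2,2), lo=3 mid=3 ⇒ [3,3,3,9,8,10,6,4,9,10,4,6,10]
9=9: mid=4
8<9: swap(3,4), lo=4 mid=5 ⇒ [3,3,3,8,9,10,6,4,9,10,4,6,10]
10>9: swap(5,11), hi=10 ⇒ [3,3,3,8,9,6,6,4,9,10,4,10,10]
6<9: swap(4,5), lo=5 mid=6 ⇒ [3,3,3,8,6,9,6,4,9,10,4,10,10]
6<9: swap(5,6), lo=6 mid=7 ⇒ [3,3,3,8,6,6,9,4,9,10,4,10,10]
4<9: swap(6,7), lo=7 mid=8 ⇒ [3,3,3,8,6,6,4,9,9,10,4,10,10]
9=9: mid=9
10>9: swap(9,10), hi=9 ⇒ [3,3,3,8,6,6,4,9,9,4,10,10,10]
4<9: swap(7,9), lo=8 mid=10 ⇒ [3,3,3,8,6,6,4,4,9,9,10,10,10]
done. lo=8 hi=9; a=[3,3,3,8,6,6,4,4,9,9,10,10,10]

[3,3,3,8,6,6,4,4,9,9,10,10,10]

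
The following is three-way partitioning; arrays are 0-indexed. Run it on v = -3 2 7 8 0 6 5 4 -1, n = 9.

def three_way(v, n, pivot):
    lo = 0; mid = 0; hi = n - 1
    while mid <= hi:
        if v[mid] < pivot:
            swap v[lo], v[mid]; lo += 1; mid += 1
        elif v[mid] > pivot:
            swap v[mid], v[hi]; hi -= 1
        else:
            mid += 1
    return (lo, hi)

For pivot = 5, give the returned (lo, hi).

pivot = 5; lo=0, mid=0, hi=8
v[mid]=-3<5: swap v[0],v[0]; lo=1,mid=1 → -3 2 7 8 0 6 5 4 -1
v[mid]=2<5: swap v[1],v[1]; lo=2,mid=2 → -3 2 7 8 0 6 5 4 -1
v[mid]=7>5: swap v[2],v[8]; hi=7 → -3 2 -1 8 0 6 5 4 7
v[mid]=-1<5: swap v[2],v[2]; lo=3,mid=3 → -3 2 -1 8 0 6 5 4 7
v[mid]=8>5: swap v[3],v[7]; hi=6 → -3 2 -1 4 0 6 5 8 7
v[mid]=4<5: swap v[3],v[3]; lo=4,mid=4 → -3 2 -1 4 0 6 5 8 7
v[mid]=0<5: swap v[4],v[4]; lo=5,mid=5 → -3 2 -1 4 0 6 5 8 7
v[mid]=6>5: swap v[5],v[6]; hi=5 → -3 2 -1 4 0 5 6 8 7
v[mid]=5=5: mid=6
end: lo=5, hi=5; v = -3 2 -1 4 0 5 6 8 7

(5, 5)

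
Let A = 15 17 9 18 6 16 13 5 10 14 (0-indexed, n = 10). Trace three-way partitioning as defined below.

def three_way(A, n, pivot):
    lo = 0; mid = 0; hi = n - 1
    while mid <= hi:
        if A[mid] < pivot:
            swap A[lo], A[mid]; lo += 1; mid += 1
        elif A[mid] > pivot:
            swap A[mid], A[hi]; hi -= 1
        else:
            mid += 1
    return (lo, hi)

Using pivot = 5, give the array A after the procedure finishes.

lo=0 mid=0 hi=9
15>5: swap(0,9), hi=8 ⇒ 14 17 9 18 6 16 13 5 10 15
14>5: swap(0,8), hi=7 ⇒ 10 17 9 18 6 16 13 5 14 15
10>5: swap(0,7), hi=6 ⇒ 5 17 9 18 6 16 13 10 14 15
5=5: mid=1
17>5: swap(1,6), hi=5 ⇒ 5 13 9 18 6 16 17 10 14 15
13>5: swap(1,5), hi=4 ⇒ 5 16 9 18 6 13 17 10 14 15
16>5: swap(1,4), hi=3 ⇒ 5 6 9 18 16 13 17 10 14 15
6>5: swap(1,3), hi=2 ⇒ 5 18 9 6 16 13 17 10 14 15
18>5: swap(1,2), hi=1 ⇒ 5 9 18 6 16 13 17 10 14 15
9>5: swap(1,1), hi=0 ⇒ 5 9 18 6 16 13 17 10 14 15
done. lo=0 hi=0; A=5 9 18 6 16 13 17 10 14 15

5 9 18 6 16 13 17 10 14 15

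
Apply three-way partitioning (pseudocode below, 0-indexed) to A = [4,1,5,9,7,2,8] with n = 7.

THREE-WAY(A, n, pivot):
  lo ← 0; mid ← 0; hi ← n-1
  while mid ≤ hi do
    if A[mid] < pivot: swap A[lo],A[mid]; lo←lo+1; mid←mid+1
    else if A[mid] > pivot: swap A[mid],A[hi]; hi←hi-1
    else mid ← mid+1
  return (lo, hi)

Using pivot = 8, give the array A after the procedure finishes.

pivot = 8; lo=0, mid=0, hi=6
A[mid]=4<8: swap A[0],A[0]; lo=1,mid=1 → [4,1,5,9,7,2,8]
A[mid]=1<8: swap A[1],A[1]; lo=2,mid=2 → [4,1,5,9,7,2,8]
A[mid]=5<8: swap A[2],A[2]; lo=3,mid=3 → [4,1,5,9,7,2,8]
A[mid]=9>8: swap A[3],A[6]; hi=5 → [4,1,5,8,7,2,9]
A[mid]=8=8: mid=4
A[mid]=7<8: swap A[3],A[4]; lo=4,mid=5 → [4,1,5,7,8,2,9]
A[mid]=2<8: swap A[4],A[5]; lo=5,mid=6 → [4,1,5,7,2,8,9]
end: lo=5, hi=5; A = [4,1,5,7,2,8,9]

[4,1,5,7,2,8,9]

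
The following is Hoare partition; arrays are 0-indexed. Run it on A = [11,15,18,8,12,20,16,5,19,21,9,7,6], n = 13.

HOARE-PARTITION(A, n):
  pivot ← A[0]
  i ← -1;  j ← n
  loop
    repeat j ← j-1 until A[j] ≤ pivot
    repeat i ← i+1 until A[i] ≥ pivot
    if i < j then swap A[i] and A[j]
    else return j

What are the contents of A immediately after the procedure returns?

[6,7,9,8,5,20,16,12,19,21,18,15,11]

pivot=11
j stops at 12 (6), i stops at 0 (11); swap ⇒ [6,15,18,8,12,20,16,5,19,21,9,7,11]
j stops at 11 (7), i stops at 1 (15); swap ⇒ [6,7,18,8,12,20,16,5,19,21,9,15,11]
j stops at 10 (9), i stops at 2 (18); swap ⇒ [6,7,9,8,12,20,16,5,19,21,18,15,11]
j stops at 7 (5), i stops at 4 (12); swap ⇒ [6,7,9,8,5,20,16,12,19,21,18,15,11]
j stops at 4, i stops at 5; i≥j ⇒ return 4. A=[6,7,9,8,5,20,16,12,19,21,18,15,11]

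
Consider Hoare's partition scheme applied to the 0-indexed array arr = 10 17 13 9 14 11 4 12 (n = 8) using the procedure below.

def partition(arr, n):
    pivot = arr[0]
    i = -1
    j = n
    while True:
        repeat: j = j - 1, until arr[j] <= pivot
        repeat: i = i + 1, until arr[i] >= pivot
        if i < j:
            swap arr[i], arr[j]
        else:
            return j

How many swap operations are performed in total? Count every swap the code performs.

pivot = arr[0] = 10; i = -1, j = 8
j→6 (arr[6]=4≤10), i→0 (arr[0]=10≥10); i<j, swap → 4 17 13 9 14 11 10 12
j→3 (arr[3]=9≤10), i→1 (arr[1]=17≥10); i<j, swap → 4 9 13 17 14 11 10 12
j→1, i→2; i≥j, return j=1. arr = 4 9 13 17 14 11 10 12

2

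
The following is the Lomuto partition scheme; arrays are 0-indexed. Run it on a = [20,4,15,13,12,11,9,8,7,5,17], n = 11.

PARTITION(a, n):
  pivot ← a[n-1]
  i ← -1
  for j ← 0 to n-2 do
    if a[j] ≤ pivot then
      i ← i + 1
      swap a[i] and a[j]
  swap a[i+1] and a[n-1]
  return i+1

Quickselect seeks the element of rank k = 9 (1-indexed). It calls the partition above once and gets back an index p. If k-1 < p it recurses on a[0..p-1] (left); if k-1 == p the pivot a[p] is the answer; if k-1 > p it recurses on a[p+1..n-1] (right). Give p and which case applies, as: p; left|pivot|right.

9; left

pivot=17, i=-1
j=0: 20>17, skip
j=1: 4≤17, i=0, swap(0,1) ⇒ [4,20,15,13,12,11,9,8,7,5,17]
j=2: 15≤17, i=1, swap(1,2) ⇒ [4,15,20,13,12,11,9,8,7,5,17]
j=3: 13≤17, i=2, swap(2,3) ⇒ [4,15,13,20,12,11,9,8,7,5,17]
j=4: 12≤17, i=3, swap(3,4) ⇒ [4,15,13,12,20,11,9,8,7,5,17]
j=5: 11≤17, i=4, swap(4,5) ⇒ [4,15,13,12,11,20,9,8,7,5,17]
j=6: 9≤17, i=5, swap(5,6) ⇒ [4,15,13,12,11,9,20,8,7,5,17]
j=7: 8≤17, i=6, swap(6,7) ⇒ [4,15,13,12,11,9,8,20,7,5,17]
j=8: 7≤17, i=7, swap(7,8) ⇒ [4,15,13,12,11,9,8,7,20,5,17]
j=9: 5≤17, i=8, swap(8,9) ⇒ [4,15,13,12,11,9,8,7,5,20,17]
swap(9,10) ⇒ [4,15,13,12,11,9,8,7,5,17,20]; return 9
p = 9; k-1 = 8 < 9 ⇒ left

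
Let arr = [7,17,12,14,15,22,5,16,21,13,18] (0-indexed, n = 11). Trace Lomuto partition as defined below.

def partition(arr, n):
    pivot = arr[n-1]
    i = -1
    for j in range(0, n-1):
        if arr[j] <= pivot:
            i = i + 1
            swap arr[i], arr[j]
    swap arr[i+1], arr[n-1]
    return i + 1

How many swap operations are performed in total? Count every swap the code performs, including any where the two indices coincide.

pivot=18, i=-1
j=0: 7≤18, i=0, swap(0,0) ⇒ [7,17,12,14,15,22,5,16,21,13,18]
j=1: 17≤18, i=1, swap(1,1) ⇒ [7,17,12,14,15,22,5,16,21,13,18]
j=2: 12≤18, i=2, swap(2,2) ⇒ [7,17,12,14,15,22,5,16,21,13,18]
j=3: 14≤18, i=3, swap(3,3) ⇒ [7,17,12,14,15,22,5,16,21,13,18]
j=4: 15≤18, i=4, swap(4,4) ⇒ [7,17,12,14,15,22,5,16,21,13,18]
j=5: 22>18, skip
j=6: 5≤18, i=5, swap(5,6) ⇒ [7,17,12,14,15,5,22,16,21,13,18]
j=7: 16≤18, i=6, swap(6,7) ⇒ [7,17,12,14,15,5,16,22,21,13,18]
j=8: 21>18, skip
j=9: 13≤18, i=7, swap(7,9) ⇒ [7,17,12,14,15,5,16,13,21,22,18]
swap(8,10) ⇒ [7,17,12,14,15,5,16,13,18,22,21]; return 8

9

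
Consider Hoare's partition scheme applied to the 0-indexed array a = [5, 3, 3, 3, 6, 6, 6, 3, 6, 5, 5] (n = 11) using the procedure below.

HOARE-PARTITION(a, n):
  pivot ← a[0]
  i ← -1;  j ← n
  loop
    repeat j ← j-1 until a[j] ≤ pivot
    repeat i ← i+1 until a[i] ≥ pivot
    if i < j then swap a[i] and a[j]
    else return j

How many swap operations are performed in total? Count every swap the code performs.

3

pivot = a[0] = 5; i = -1, j = 11
j→10 (a[10]=5≤5), i→0 (a[0]=5≥5); i<j, swap → [5, 3, 3, 3, 6, 6, 6, 3, 6, 5, 5]
j→9 (a[9]=5≤5), i→4 (a[4]=6≥5); i<j, swap → [5, 3, 3, 3, 5, 6, 6, 3, 6, 6, 5]
j→7 (a[7]=3≤5), i→5 (a[5]=6≥5); i<j, swap → [5, 3, 3, 3, 5, 3, 6, 6, 6, 6, 5]
j→5, i→6; i≥j, return j=5. a = [5, 3, 3, 3, 5, 3, 6, 6, 6, 6, 5]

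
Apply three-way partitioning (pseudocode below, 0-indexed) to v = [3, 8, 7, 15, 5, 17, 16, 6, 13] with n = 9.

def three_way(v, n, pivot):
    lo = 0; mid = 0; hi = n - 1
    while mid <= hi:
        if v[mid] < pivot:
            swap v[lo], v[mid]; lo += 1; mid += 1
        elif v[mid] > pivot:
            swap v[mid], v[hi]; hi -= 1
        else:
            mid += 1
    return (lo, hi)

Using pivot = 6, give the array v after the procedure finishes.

[3, 5, 6, 15, 17, 16, 7, 13, 8]

pivot = 6; lo=0, mid=0, hi=8
v[mid]=3<6: swap v[0],v[0]; lo=1,mid=1 → [3, 8, 7, 15, 5, 17, 16, 6, 13]
v[mid]=8>6: swap v[1],v[8]; hi=7 → [3, 13, 7, 15, 5, 17, 16, 6, 8]
v[mid]=13>6: swap v[1],v[7]; hi=6 → [3, 6, 7, 15, 5, 17, 16, 13, 8]
v[mid]=6=6: mid=2
v[mid]=7>6: swap v[2],v[6]; hi=5 → [3, 6, 16, 15, 5, 17, 7, 13, 8]
v[mid]=16>6: swap v[2],v[5]; hi=4 → [3, 6, 17, 15, 5, 16, 7, 13, 8]
v[mid]=17>6: swap v[2],v[4]; hi=3 → [3, 6, 5, 15, 17, 16, 7, 13, 8]
v[mid]=5<6: swap v[1],v[2]; lo=2,mid=3 → [3, 5, 6, 15, 17, 16, 7, 13, 8]
v[mid]=15>6: swap v[3],v[3]; hi=2 → [3, 5, 6, 15, 17, 16, 7, 13, 8]
end: lo=2, hi=2; v = [3, 5, 6, 15, 17, 16, 7, 13, 8]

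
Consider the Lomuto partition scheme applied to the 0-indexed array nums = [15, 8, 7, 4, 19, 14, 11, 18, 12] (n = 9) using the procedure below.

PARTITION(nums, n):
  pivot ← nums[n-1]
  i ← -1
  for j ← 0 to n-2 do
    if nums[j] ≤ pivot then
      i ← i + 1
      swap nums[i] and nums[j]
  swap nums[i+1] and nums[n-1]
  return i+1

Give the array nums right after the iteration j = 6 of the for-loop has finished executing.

[8, 7, 4, 11, 19, 14, 15, 18, 12]

pivot=12, i=-1
j=0: 15>12, skip
j=1: 8≤12, i=0, swap(0,1) ⇒ [8, 15, 7, 4, 19, 14, 11, 18, 12]
j=2: 7≤12, i=1, swap(1,2) ⇒ [8, 7, 15, 4, 19, 14, 11, 18, 12]
j=3: 4≤12, i=2, swap(2,3) ⇒ [8, 7, 4, 15, 19, 14, 11, 18, 12]
j=4: 19>12, skip
j=5: 14>12, skip
j=6: 11≤12, i=3, swap(3,6) ⇒ [8, 7, 4, 11, 19, 14, 15, 18, 12]
(after j=6) nums = [8, 7, 4, 11, 19, 14, 15, 18, 12]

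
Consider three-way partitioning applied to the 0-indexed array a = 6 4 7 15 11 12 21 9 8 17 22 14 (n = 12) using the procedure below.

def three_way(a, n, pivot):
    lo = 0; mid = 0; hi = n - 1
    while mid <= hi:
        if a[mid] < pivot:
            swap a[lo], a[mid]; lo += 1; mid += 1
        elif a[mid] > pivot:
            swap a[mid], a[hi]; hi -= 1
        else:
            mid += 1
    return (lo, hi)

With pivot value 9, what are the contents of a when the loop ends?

6 4 7 8 9 21 12 11 17 22 14 15

pivot = 9; lo=0, mid=0, hi=11
a[mid]=6<9: swap a[0],a[0]; lo=1,mid=1 → 6 4 7 15 11 12 21 9 8 17 22 14
a[mid]=4<9: swap a[1],a[1]; lo=2,mid=2 → 6 4 7 15 11 12 21 9 8 17 22 14
a[mid]=7<9: swap a[2],a[2]; lo=3,mid=3 → 6 4 7 15 11 12 21 9 8 17 22 14
a[mid]=15>9: swap a[3],a[11]; hi=10 → 6 4 7 14 11 12 21 9 8 17 22 15
a[mid]=14>9: swap a[3],a[10]; hi=9 → 6 4 7 22 11 12 21 9 8 17 14 15
a[mid]=22>9: swap a[3],a[9]; hi=8 → 6 4 7 17 11 12 21 9 8 22 14 15
a[mid]=17>9: swap a[3],a[8]; hi=7 → 6 4 7 8 11 12 21 9 17 22 14 15
a[mid]=8<9: swap a[3],a[3]; lo=4,mid=4 → 6 4 7 8 11 12 21 9 17 22 14 15
a[mid]=11>9: swap a[4],a[7]; hi=6 → 6 4 7 8 9 12 21 11 17 22 14 15
a[mid]=9=9: mid=5
a[mid]=12>9: swap a[5],a[6]; hi=5 → 6 4 7 8 9 21 12 11 17 22 14 15
a[mid]=21>9: swap a[5],a[5]; hi=4 → 6 4 7 8 9 21 12 11 17 22 14 15
end: lo=4, hi=4; a = 6 4 7 8 9 21 12 11 17 22 14 15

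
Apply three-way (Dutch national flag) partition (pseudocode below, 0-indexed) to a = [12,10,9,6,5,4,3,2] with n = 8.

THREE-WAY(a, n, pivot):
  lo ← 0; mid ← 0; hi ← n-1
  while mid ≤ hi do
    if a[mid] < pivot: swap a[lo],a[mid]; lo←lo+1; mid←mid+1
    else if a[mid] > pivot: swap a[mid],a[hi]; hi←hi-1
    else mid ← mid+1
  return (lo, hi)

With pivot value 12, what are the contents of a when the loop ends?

[10,9,6,5,4,3,2,12]

pivot = 12; lo=0, mid=0, hi=7
a[mid]=12=12: mid=1
a[mid]=10<12: swap a[0],a[1]; lo=1,mid=2 → [10,12,9,6,5,4,3,2]
a[mid]=9<12: swap a[1],a[2]; lo=2,mid=3 → [10,9,12,6,5,4,3,2]
a[mid]=6<12: swap a[2],a[3]; lo=3,mid=4 → [10,9,6,12,5,4,3,2]
a[mid]=5<12: swap a[3],a[4]; lo=4,mid=5 → [10,9,6,5,12,4,3,2]
a[mid]=4<12: swap a[4],a[5]; lo=5,mid=6 → [10,9,6,5,4,12,3,2]
a[mid]=3<12: swap a[5],a[6]; lo=6,mid=7 → [10,9,6,5,4,3,12,2]
a[mid]=2<12: swap a[6],a[7]; lo=7,mid=8 → [10,9,6,5,4,3,2,12]
end: lo=7, hi=7; a = [10,9,6,5,4,3,2,12]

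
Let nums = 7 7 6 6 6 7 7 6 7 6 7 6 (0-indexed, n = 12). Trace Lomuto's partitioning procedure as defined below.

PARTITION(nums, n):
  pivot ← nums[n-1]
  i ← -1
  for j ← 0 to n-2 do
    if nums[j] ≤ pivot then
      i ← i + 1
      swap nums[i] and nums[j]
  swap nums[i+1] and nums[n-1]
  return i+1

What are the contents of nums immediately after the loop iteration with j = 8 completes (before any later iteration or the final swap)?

6 6 6 6 7 7 7 7 7 6 7 6

pivot = nums[11] = 6; i = -1
j=0: nums[0]=7 > 6 → no swap
j=1: nums[1]=7 > 6 → no swap
j=2: nums[2]=6 ≤ 6 → i=0, swap nums[0],nums[2] → 6 7 7 6 6 7 7 6 7 6 7 6
j=3: nums[3]=6 ≤ 6 → i=1, swap nums[1],nums[3] → 6 6 7 7 6 7 7 6 7 6 7 6
j=4: nums[4]=6 ≤ 6 → i=2, swap nums[2],nums[4] → 6 6 6 7 7 7 7 6 7 6 7 6
j=5: nums[5]=7 > 6 → no swap
j=6: nums[6]=7 > 6 → no swap
j=7: nums[7]=6 ≤ 6 → i=3, swap nums[3],nums[7] → 6 6 6 6 7 7 7 7 7 6 7 6
j=8: nums[8]=7 > 6 → no swap
(after j=8) nums = 6 6 6 6 7 7 7 7 7 6 7 6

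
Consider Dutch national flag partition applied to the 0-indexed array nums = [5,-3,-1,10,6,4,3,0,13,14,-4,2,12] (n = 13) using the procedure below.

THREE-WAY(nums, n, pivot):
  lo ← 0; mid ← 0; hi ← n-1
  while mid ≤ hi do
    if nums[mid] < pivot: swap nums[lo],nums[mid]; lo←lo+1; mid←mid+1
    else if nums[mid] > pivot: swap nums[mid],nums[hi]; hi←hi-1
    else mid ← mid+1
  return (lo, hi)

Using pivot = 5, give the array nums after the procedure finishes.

pivot = 5; lo=0, mid=0, hi=12
nums[mid]=5=5: mid=1
nums[mid]=-3<5: swap nums[0],nums[1]; lo=1,mid=2 → [-3,5,-1,10,6,4,3,0,13,14,-4,2,12]
nums[mid]=-1<5: swap nums[1],nums[2]; lo=2,mid=3 → [-3,-1,5,10,6,4,3,0,13,14,-4,2,12]
nums[mid]=10>5: swap nums[3],nums[12]; hi=11 → [-3,-1,5,12,6,4,3,0,13,14,-4,2,10]
nums[mid]=12>5: swap nums[3],nums[11]; hi=10 → [-3,-1,5,2,6,4,3,0,13,14,-4,12,10]
nums[mid]=2<5: swap nums[2],nums[3]; lo=3,mid=4 → [-3,-1,2,5,6,4,3,0,13,14,-4,12,10]
nums[mid]=6>5: swap nums[4],nums[10]; hi=9 → [-3,-1,2,5,-4,4,3,0,13,14,6,12,10]
nums[mid]=-4<5: swap nums[3],nums[4]; lo=4,mid=5 → [-3,-1,2,-4,5,4,3,0,13,14,6,12,10]
nums[mid]=4<5: swap nums[4],nums[5]; lo=5,mid=6 → [-3,-1,2,-4,4,5,3,0,13,14,6,12,10]
nums[mid]=3<5: swap nums[5],nums[6]; lo=6,mid=7 → [-3,-1,2,-4,4,3,5,0,13,14,6,12,10]
nums[mid]=0<5: swap nums[6],nums[7]; lo=7,mid=8 → [-3,-1,2,-4,4,3,0,5,13,14,6,12,10]
nums[mid]=13>5: swap nums[8],nums[9]; hi=8 → [-3,-1,2,-4,4,3,0,5,14,13,6,12,10]
nums[mid]=14>5: swap nums[8],nums[8]; hi=7 → [-3,-1,2,-4,4,3,0,5,14,13,6,12,10]
end: lo=7, hi=7; nums = [-3,-1,2,-4,4,3,0,5,14,13,6,12,10]

[-3,-1,2,-4,4,3,0,5,14,13,6,12,10]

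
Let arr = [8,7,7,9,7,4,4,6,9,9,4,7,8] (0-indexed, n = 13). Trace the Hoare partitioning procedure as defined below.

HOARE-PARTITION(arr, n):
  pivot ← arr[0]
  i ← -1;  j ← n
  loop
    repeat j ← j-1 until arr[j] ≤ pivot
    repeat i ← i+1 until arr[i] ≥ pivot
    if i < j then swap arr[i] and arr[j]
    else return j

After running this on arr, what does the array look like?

pivot=8
j stops at 12 (8), i stops at 0 (8); swap ⇒ [8,7,7,9,7,4,4,6,9,9,4,7,8]
j stops at 11 (7), i stops at 3 (9); swap ⇒ [8,7,7,7,7,4,4,6,9,9,4,9,8]
j stops at 10 (4), i stops at 8 (9); swap ⇒ [8,7,7,7,7,4,4,6,4,9,9,9,8]
j stops at 8, i stops at 9; i≥j ⇒ return 8. arr=[8,7,7,7,7,4,4,6,4,9,9,9,8]

[8,7,7,7,7,4,4,6,4,9,9,9,8]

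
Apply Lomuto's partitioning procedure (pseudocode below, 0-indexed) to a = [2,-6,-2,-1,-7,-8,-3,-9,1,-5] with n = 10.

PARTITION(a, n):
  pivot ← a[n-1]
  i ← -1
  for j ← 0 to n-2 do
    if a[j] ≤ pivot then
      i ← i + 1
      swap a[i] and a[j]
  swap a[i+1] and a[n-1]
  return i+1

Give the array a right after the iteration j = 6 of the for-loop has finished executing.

[-6,-7,-8,-1,2,-2,-3,-9,1,-5]

pivot=-5, i=-1
j=0: 2>-5, skip
j=1: -6≤-5, i=0, swap(0,1) ⇒ [-6,2,-2,-1,-7,-8,-3,-9,1,-5]
j=2: -2>-5, skip
j=3: -1>-5, skip
j=4: -7≤-5, i=1, swap(1,4) ⇒ [-6,-7,-2,-1,2,-8,-3,-9,1,-5]
j=5: -8≤-5, i=2, swap(2,5) ⇒ [-6,-7,-8,-1,2,-2,-3,-9,1,-5]
j=6: -3>-5, skip
(after j=6) a = [-6,-7,-8,-1,2,-2,-3,-9,1,-5]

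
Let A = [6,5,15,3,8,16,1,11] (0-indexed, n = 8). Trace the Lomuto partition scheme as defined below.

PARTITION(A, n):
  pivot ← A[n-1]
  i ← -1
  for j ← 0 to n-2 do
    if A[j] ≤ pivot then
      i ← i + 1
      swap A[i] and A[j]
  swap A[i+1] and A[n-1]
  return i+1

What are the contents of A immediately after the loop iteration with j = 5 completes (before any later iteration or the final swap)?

[6,5,3,8,15,16,1,11]

pivot = A[7] = 11; i = -1
j=0: A[0]=6 ≤ 11 → i=0, swap A[0],A[0] (no change) → [6,5,15,3,8,16,1,11]
j=1: A[1]=5 ≤ 11 → i=1, swap A[1],A[1] (no change) → [6,5,15,3,8,16,1,11]
j=2: A[2]=15 > 11 → no swap
j=3: A[3]=3 ≤ 11 → i=2, swap A[2],A[3] → [6,5,3,15,8,16,1,11]
j=4: A[4]=8 ≤ 11 → i=3, swap A[3],A[4] → [6,5,3,8,15,16,1,11]
j=5: A[5]=16 > 11 → no swap
(after j=5) A = [6,5,3,8,15,16,1,11]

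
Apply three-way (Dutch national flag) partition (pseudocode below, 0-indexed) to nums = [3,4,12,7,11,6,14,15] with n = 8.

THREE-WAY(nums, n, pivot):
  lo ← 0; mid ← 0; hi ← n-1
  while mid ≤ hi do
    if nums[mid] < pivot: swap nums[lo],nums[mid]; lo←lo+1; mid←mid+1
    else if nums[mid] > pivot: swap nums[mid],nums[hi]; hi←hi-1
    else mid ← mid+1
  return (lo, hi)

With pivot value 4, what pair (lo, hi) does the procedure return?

pivot = 4; lo=0, mid=0, hi=7
nums[mid]=3<4: swap nums[0],nums[0]; lo=1,mid=1 → [3,4,12,7,11,6,14,15]
nums[mid]=4=4: mid=2
nums[mid]=12>4: swap nums[2],nums[7]; hi=6 → [3,4,15,7,11,6,14,12]
nums[mid]=15>4: swap nums[2],nums[6]; hi=5 → [3,4,14,7,11,6,15,12]
nums[mid]=14>4: swap nums[2],nums[5]; hi=4 → [3,4,6,7,11,14,15,12]
nums[mid]=6>4: swap nums[2],nums[4]; hi=3 → [3,4,11,7,6,14,15,12]
nums[mid]=11>4: swap nums[2],nums[3]; hi=2 → [3,4,7,11,6,14,15,12]
nums[mid]=7>4: swap nums[2],nums[2]; hi=1 → [3,4,7,11,6,14,15,12]
end: lo=1, hi=1; nums = [3,4,7,11,6,14,15,12]

(1, 1)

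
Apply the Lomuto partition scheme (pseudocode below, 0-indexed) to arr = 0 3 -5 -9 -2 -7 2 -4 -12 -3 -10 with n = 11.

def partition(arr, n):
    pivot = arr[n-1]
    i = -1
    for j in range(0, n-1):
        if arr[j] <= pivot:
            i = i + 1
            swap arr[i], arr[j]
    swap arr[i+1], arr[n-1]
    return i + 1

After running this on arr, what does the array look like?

-12 -10 -5 -9 -2 -7 2 -4 0 -3 3

pivot=-10, i=-1
j=0: 0>-10, skip
j=1: 3>-10, skip
j=2: -5>-10, skip
j=3: -9>-10, skip
j=4: -2>-10, skip
j=5: -7>-10, skip
j=6: 2>-10, skip
j=7: -4>-10, skip
j=8: -12≤-10, i=0, swap(0,8) ⇒ -12 3 -5 -9 -2 -7 2 -4 0 -3 -10
j=9: -3>-10, skip
swap(1,10) ⇒ -12 -10 -5 -9 -2 -7 2 -4 0 -3 3; return 1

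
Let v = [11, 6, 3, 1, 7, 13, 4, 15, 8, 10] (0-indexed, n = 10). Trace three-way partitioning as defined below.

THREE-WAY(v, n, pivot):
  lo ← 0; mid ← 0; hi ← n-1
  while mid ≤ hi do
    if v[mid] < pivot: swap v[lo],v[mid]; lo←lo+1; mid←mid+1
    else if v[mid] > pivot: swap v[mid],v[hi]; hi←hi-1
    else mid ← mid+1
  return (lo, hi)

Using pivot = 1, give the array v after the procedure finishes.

[1, 3, 6, 7, 13, 4, 15, 8, 10, 11]

lo=0 mid=0 hi=9
11>1: swap(0,9), hi=8 ⇒ [10, 6, 3, 1, 7, 13, 4, 15, 8, 11]
10>1: swap(0,8), hi=7 ⇒ [8, 6, 3, 1, 7, 13, 4, 15, 10, 11]
8>1: swap(0,7), hi=6 ⇒ [15, 6, 3, 1, 7, 13, 4, 8, 10, 11]
15>1: swap(0,6), hi=5 ⇒ [4, 6, 3, 1, 7, 13, 15, 8, 10, 11]
4>1: swap(0,5), hi=4 ⇒ [13, 6, 3, 1, 7, 4, 15, 8, 10, 11]
13>1: swap(0,4), hi=3 ⇒ [7, 6, 3, 1, 13, 4, 15, 8, 10, 11]
7>1: swap(0,3), hi=2 ⇒ [1, 6, 3, 7, 13, 4, 15, 8, 10, 11]
1=1: mid=1
6>1: swap(1,2), hi=1 ⇒ [1, 3, 6, 7, 13, 4, 15, 8, 10, 11]
3>1: swap(1,1), hi=0 ⇒ [1, 3, 6, 7, 13, 4, 15, 8, 10, 11]
done. lo=0 hi=0; v=[1, 3, 6, 7, 13, 4, 15, 8, 10, 11]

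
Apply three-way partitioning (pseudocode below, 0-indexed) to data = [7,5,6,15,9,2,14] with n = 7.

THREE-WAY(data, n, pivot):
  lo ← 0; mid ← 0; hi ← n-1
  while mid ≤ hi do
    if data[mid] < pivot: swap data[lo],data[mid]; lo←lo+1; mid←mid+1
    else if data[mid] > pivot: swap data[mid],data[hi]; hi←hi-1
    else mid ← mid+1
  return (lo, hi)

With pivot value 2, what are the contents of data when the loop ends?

pivot = 2; lo=0, mid=0, hi=6
data[mid]=7>2: swap data[0],data[6]; hi=5 → [14,5,6,15,9,2,7]
data[mid]=14>2: swap data[0],data[5]; hi=4 → [2,5,6,15,9,14,7]
data[mid]=2=2: mid=1
data[mid]=5>2: swap data[1],data[4]; hi=3 → [2,9,6,15,5,14,7]
data[mid]=9>2: swap data[1],data[3]; hi=2 → [2,15,6,9,5,14,7]
data[mid]=15>2: swap data[1],data[2]; hi=1 → [2,6,15,9,5,14,7]
data[mid]=6>2: swap data[1],data[1]; hi=0 → [2,6,15,9,5,14,7]
end: lo=0, hi=0; data = [2,6,15,9,5,14,7]

[2,6,15,9,5,14,7]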